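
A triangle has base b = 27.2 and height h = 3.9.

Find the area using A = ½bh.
A = ½·b·h = ½·27.2·3.9 = ½·106.08 = 53.04

Area = 53.04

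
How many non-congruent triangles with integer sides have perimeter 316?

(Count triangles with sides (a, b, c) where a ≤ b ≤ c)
Let a ≤ b ≤ c with a + b + c = 316. The only binding inequality is a + b > c, i.e. 316 − c > c, so c < 316/2; and c ≥ 316/3 since c is the largest side.
So 106 ≤ c ≤ 157. For each c, b runs from ⌈(316 − c)/2⌉ up to c (then a = 316 − b − c satisfies 1 ≤ a ≤ b automatically), giving c − ⌈(316 − c)/2⌉ + 1 choices.
Summing over c: 2 + 3 + 5 + 6 + … + 77 + 78  (52 terms, c = 106, …, 157) = 2080
Check (closed form: nearest integer to p²/48 for even p, (p+3)²/48 for odd p): 316²/48 = 99856/48 ≈ 2080.33 → 2080

2080 triangles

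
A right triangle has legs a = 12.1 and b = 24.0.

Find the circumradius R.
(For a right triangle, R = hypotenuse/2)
Hypotenuse c = √(a² + b²) = √(146.41 + 576) = √722.41 ≈ 26.8777
R = c/2 ≈ 26.8777/2 ≈ 13.4388

R = 13.44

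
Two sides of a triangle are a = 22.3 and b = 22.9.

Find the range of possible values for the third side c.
Triangle inequality: |a − b| < c < a + b
|a − b| = |22.3 − 22.9| = 0.6
a + b = 22.3 + 22.9 = 45.2

0.6 < c < 45.2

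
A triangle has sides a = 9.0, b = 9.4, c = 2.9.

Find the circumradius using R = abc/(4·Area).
First find the area with Heron's formula.
s = (9.0 + 9.4 + 2.9)/2 = 10.65
Area = √(s(s−a)(s−b)(s−c)) = √(10.65·1.65·1.25·7.75) ≈ √170.234 ≈ 13.0474
abc = 9.0·9.4·2.9 = 245.34
R = abc/(4·Area) ≈ 245.34/(4·13.0474) = 245.34/52.1894 ≈ 4.70095

R = 4.701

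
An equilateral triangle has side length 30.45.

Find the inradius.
r = Area/s with s the semi-perimeter.
Area = (√3/4)·30.45² = (√3/4)·927.2025 ≈ 0.433013·927.2025 ≈ 401.49
s = 3·30.45/2 = 45.675
r ≈ 401.49/45.675 ≈ 8.79016
(Equivalently r = side/(2√3) = 30.45/3.4641 ≈ 8.79016.)

r = 8.79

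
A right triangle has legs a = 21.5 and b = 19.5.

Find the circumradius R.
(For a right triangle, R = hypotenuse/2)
Hypotenuse c = √(a² + b²) = √(462.25 + 380.25) = √842.5 ≈ 29.0259
R = c/2 ≈ 29.0259/2 ≈ 14.5129

R = 14.51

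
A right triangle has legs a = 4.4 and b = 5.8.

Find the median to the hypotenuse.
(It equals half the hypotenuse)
Hypotenuse c = √(a² + b²) = √(19.36 + 33.64) = √53 ≈ 7.28011
Median to hypotenuse = c/2 ≈ 7.28011/2 ≈ 3.64005

Median = 3.64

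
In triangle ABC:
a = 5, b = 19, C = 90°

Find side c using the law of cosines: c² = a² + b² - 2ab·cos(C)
c² = 5² + 19² − 2·5·19·cos(90°)
cos(90°) ≈ 0
c² ≈ 25 + 361 − 190·(0) ≈ 386 − 0 ≈ 386
c ≈ √386 ≈ 19.6469

c = 19.65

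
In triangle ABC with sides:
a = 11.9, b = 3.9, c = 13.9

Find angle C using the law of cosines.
c² = a² + b² − 2ab·cos(C)  ⇒  cos(C) = (a² + b² − c²)/(2ab)
cos(C) = (11.9² + 3.9² − 13.9²)/(2·11.9·3.9) = (141.61 + 15.21 − 193.21)/92.82 = -36.39/92.82 ≈ -0.392049
C = arccos(-0.392049) ≈ 113.082°

C = 113.1°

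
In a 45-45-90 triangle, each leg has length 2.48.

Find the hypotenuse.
In a 45-45-90 triangle the sides are in ratio 1 : 1 : √2, so hypotenuse = leg·√2.
Hypotenuse = 2.48·√2 ≈ 2.48·1.41421 ≈ 3.50725

Hypotenuse = 2.48√2 = 3.507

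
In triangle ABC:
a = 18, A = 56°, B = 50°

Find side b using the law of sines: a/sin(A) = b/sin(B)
a/sin(A) = b/sin(B)  ⇒  b = a·sin(B)/sin(A) = 18·sin(50°)/sin(56°)
sin(50°) ≈ 0.766044, sin(56°) ≈ 0.829038
b ≈ 18·0.766044/0.829038 ≈ 13.7888/0.829038 ≈ 16.6323

b = 16.63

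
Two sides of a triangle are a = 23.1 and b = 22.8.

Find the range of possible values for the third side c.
Triangle inequality: |a − b| < c < a + b
|a − b| = |23.1 − 22.8| = 0.3
a + b = 23.1 + 22.8 = 45.9

0.3 < c < 45.9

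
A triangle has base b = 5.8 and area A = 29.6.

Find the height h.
A = ½·b·h  ⇒  h = 2A/b = 2·29.6/5.8 = 59.2/5.8 ≈ 10.2069

h = 10.21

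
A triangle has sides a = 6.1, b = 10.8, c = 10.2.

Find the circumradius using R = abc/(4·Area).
First find the area with Heron's formula.
s = (6.1 + 10.8 + 10.2)/2 = 13.55
Area = √(s(s−a)(s−b)(s−c)) = √(13.55·7.45·2.75·3.35) ≈ √929.979 ≈ 30.4956
abc = 6.1·10.8·10.2 = 671.976
R = abc/(4·Area) ≈ 671.976/(4·30.4956) = 671.976/121.982 ≈ 5.5088

R = 5.509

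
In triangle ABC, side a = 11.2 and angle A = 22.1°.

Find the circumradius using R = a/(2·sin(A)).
R = a/(2·sin(A)) = 11.2/(2·sin(22.1°))
sin(22.1°) ≈ 0.376224
R ≈ 11.2/(2·0.376224) = 11.2/0.752449 ≈ 14.8847

R = 14.88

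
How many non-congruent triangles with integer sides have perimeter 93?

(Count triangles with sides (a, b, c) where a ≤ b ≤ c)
Let a ≤ b ≤ c with a + b + c = 93. The only binding inequality is a + b > c, i.e. 93 − c > c, so c < 93/2; and c ≥ 93/3 since c is the largest side.
So 31 ≤ c ≤ 46. For each c, b runs from ⌈(93 − c)/2⌉ up to c (then a = 93 − b − c satisfies 1 ≤ a ≤ b automatically), giving c − ⌈(93 − c)/2⌉ + 1 choices.
Summing over c: 1 + 2 + 4 + 5 + … + 22 + 23  (16 terms, c = 31, …, 46) = 192
Check (closed form: nearest integer to p²/48 for even p, (p+3)²/48 for odd p): (93+3)²/48 = 96²/48 = 9216/48 ≈ 192.00 → 192

192 triangles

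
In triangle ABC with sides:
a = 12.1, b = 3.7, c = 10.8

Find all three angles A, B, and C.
Law of cosines for each angle (a² = 146.41, b² = 13.69, c² = 116.64):
cos(A) = (b² + c² − a²)/(2bc) = (13.69 + 116.64 − 146.41)/(2·3.7·10.8) = -16.08/79.92 ≈ -0.201201  ⇒  A ≈ 101.607°
cos(B) = (a² + c² − b²)/(2ac) = (146.41 + 116.64 − 13.69)/(2·12.1·10.8) = 249.36/261.36 ≈ 0.954086  ⇒  B ≈ 17.4295°
cos(C) = (a² + b² − c²)/(2ab) = (146.41 + 13.69 − 116.64)/(2·12.1·3.7) = 43.46/89.54 ≈ 0.48537  ⇒  C ≈ 60.9633°
Check: A + B + C ≈ 180°

A = 101.6°, B = 17.43°, C = 60.96°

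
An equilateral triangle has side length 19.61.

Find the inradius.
r = Area/s with s the semi-perimeter.
Area = (√3/4)·19.61² = (√3/4)·384.5521 ≈ 0.433013·384.5521 ≈ 166.516
s = 3·19.61/2 = 29.415
r ≈ 166.516/29.415 ≈ 5.66092
(Equivalently r = side/(2√3) = 19.61/3.4641 ≈ 5.66092.)

r = 5.661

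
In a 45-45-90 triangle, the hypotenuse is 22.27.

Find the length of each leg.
In a 45-45-90 triangle hypotenuse = leg·√2, so leg = hypotenuse/√2.
Leg = 22.27/√2 ≈ 22.27/1.41421 ≈ 15.7473

Each leg = 15.75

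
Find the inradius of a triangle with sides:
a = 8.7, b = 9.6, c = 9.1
r = Area/s where s is the semi-perimeter.
s = (8.7 + 9.6 + 9.1)/2 = 27.4/2 = 13.7
Area = √(s(s−a)(s−b)(s−c)) = √(13.7·5·4.1·4.6) ≈ √1291.91 ≈ 35.9431
r ≈ 35.9431/13.7 ≈ 2.62359

r = 2.624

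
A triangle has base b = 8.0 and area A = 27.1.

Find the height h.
A = ½·b·h  ⇒  h = 2A/b = 2·27.1/8.0 = 54.2/8.0 ≈ 6.775

h = 6.775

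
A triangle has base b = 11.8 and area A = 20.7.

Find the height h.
A = ½·b·h  ⇒  h = 2A/b = 2·20.7/11.8 = 41.4/11.8 ≈ 3.50847

h = 3.508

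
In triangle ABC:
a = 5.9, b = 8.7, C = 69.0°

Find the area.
Two sides and the included angle (SAS): A = ½·a·b·sin(C) = ½·5.9·8.7·sin(69.0°)
sin(69.0°) ≈ 0.93358
A ≈ ½·51.33·0.93358 = 25.665·0.93358 ≈ 23.9603

Area = 23.96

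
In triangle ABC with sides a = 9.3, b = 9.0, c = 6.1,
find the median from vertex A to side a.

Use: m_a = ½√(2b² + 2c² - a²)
m_a = ½√(2·9.0² + 2·6.1² − 9.3²) = ½√(2·81 + 2·37.21 − 86.49) = ½√(162 + 74.42 − 86.49) = ½√149.93
√149.93 ≈ 12.2446, so m_a ≈ 6.1223

m_a = 6.122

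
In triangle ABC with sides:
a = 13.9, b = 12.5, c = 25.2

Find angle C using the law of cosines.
c² = a² + b² − 2ab·cos(C)  ⇒  cos(C) = (a² + b² − c²)/(2ab)
cos(C) = (13.9² + 12.5² − 25.2²)/(2·13.9·12.5) = (193.21 + 156.25 − 635.04)/347.5 = -285.58/347.5 ≈ -0.821813
C = arccos(-0.821813) ≈ 145.267°

C = 145.3°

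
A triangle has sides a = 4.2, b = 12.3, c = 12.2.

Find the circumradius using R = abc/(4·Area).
First find the area with Heron's formula.
s = (4.2 + 12.3 + 12.2)/2 = 14.35
Area = √(s(s−a)(s−b)(s−c)) = √(14.35·10.15·2.05·2.15) ≈ √641.963 ≈ 25.337
abc = 4.2·12.3·12.2 = 630.252
R = abc/(4·Area) ≈ 630.252/(4·25.337) = 630.252/101.348 ≈ 6.21869

R = 6.219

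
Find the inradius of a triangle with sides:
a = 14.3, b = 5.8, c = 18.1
r = Area/s where s is the semi-perimeter.
s = (14.3 + 5.8 + 18.1)/2 = 38.2/2 = 19.1
Area = √(s(s−a)(s−b)(s−c)) = √(19.1·4.8·13.3·1) ≈ √1219.34 ≈ 34.9191
r ≈ 34.9191/19.1 ≈ 1.82823

r = 1.828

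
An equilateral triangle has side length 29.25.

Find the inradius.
r = Area/s with s the semi-perimeter.
Area = (√3/4)·29.25² = (√3/4)·855.5625 ≈ 0.433013·855.5625 ≈ 370.469
s = 3·29.25/2 = 43.875
r ≈ 370.469/43.875 ≈ 8.44375
(Equivalently r = side/(2√3) = 29.25/3.4641 ≈ 8.44375.)

r = 8.444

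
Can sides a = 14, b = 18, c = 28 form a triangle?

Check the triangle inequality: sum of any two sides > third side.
a + b vs c: 14 + 18 = 32 > 28  ✓
a + c vs b: 14 + 28 = 42 > 18  ✓
b + c vs a: 18 + 28 = 46 > 14  ✓

Yes, triangle inequality satisfied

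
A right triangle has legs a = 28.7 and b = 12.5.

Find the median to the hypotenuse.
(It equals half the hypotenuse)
Hypotenuse c = √(a² + b²) = √(823.69 + 156.25) = √979.94 ≈ 31.304
Median to hypotenuse = c/2 ≈ 31.304/2 ≈ 15.652

Median = 15.65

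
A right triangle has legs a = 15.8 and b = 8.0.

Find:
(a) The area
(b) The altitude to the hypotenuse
(a) The legs are perpendicular, so Area = ½·a·b = ½·15.8·8.0 = ½·126.4 = 63.2
(b) Hypotenuse c = √(a² + b²) = √(249.64 + 64) = √313.64 ≈ 17.7099
    Area = ½·c·h_c  ⇒  h_c = 2·Area/c = 126.4/17.7099 ≈ 7.13726

Area = 63.2, h_c = 7.137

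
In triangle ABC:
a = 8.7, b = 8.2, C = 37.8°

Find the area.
Two sides and the included angle (SAS): A = ½·a·b·sin(C) = ½·8.7·8.2·sin(37.8°)
sin(37.8°) ≈ 0.612907
A ≈ ½·71.34·0.612907 = 35.67·0.612907 ≈ 21.8624

Area = 21.86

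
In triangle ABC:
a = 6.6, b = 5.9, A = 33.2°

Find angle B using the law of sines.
a/sin(A) = b/sin(B)  ⇒  sin(B) = b·sin(A)/a = 5.9·sin(33.2°)/6.6
sin(33.2°) ≈ 0.547563
sin(B) ≈ 5.9·0.547563/6.6 ≈ 3.23062/6.6 ≈ 0.489488
B = arcsin(0.489488) ≈ 29.307°
(Since b ≤ a we need B ≤ A, so the obtuse alternative 180° − 29.307° ≈ 150.693° is rejected.)

B = 29.31°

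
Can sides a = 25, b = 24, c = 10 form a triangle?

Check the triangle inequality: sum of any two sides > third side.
a + b vs c: 25 + 24 = 49 > 10  ✓
a + c vs b: 25 + 10 = 35 > 24  ✓
b + c vs a: 24 + 10 = 34 > 25  ✓

Yes, triangle inequality satisfied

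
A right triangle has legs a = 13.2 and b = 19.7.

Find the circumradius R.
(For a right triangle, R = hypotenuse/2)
Hypotenuse c = √(a² + b²) = √(174.24 + 388.09) = √562.33 ≈ 23.7135
R = c/2 ≈ 23.7135/2 ≈ 11.8567

R = 11.86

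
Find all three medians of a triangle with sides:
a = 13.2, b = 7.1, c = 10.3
Median formula: m_a = ½√(2b² + 2c² − a²) (and cyclically). a² = 174.24, b² = 50.41, c² = 106.09.
m_a = ½√(2·50.41 + 2·106.09 − 174.24) = ½√138.76 ≈ ½·11.7796 ≈ 5.88982
m_b = ½√(2·174.24 + 2·106.09 − 50.41) = ½√510.25 ≈ ½·22.5887 ≈ 11.2944
m_c = ½√(2·174.24 + 2·50.41 − 106.09) = ½√343.21 ≈ ½·18.5259 ≈ 9.26296

m_a = 5.89, m_b = 11.29, m_c = 9.263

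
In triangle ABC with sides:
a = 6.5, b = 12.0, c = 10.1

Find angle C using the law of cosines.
c² = a² + b² − 2ab·cos(C)  ⇒  cos(C) = (a² + b² − c²)/(2ab)
cos(C) = (6.5² + 12.0² − 10.1²)/(2·6.5·12.0) = (42.25 + 144 − 102.01)/156 = 84.24/156 ≈ 0.54
C = arccos(0.54) ≈ 57.3164°

C = 57.32°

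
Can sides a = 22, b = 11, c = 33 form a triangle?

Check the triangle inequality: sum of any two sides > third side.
a + b vs c: 22 + 11 = 33 ≤ 33  ✗
a + c vs b: 22 + 33 = 55 > 11  ✓
b + c vs a: 11 + 33 = 44 > 22  ✓

No: 22 + 11 = 33 is not > 33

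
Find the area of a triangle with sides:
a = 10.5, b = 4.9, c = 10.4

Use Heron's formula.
s = (10.5 + 4.9 + 10.4)/2 = 25.8/2 = 12.9
s − a = 2.4, s − b = 8, s − c = 2.5
s(s−a)(s−b)(s−c) = 12.9·2.4·8·2.5 ≈ 619.2
Area = √619.2 ≈ 24.8837

Area = 24.88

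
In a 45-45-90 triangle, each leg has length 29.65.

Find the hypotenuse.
In a 45-45-90 triangle the sides are in ratio 1 : 1 : √2, so hypotenuse = leg·√2.
Hypotenuse = 29.65·√2 ≈ 29.65·1.41421 ≈ 41.9314

Hypotenuse = 29.65√2 = 41.93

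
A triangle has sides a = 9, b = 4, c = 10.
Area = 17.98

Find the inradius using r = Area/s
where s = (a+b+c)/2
s = (9 + 4 + 10)/2 = 23/2 = 11.5
r = Area/s = 17.98/11.5 ≈ 1.56348

r = 1.563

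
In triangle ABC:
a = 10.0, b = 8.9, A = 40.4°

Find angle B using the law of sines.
a/sin(A) = b/sin(B)  ⇒  sin(B) = b·sin(A)/a = 8.9·sin(40.4°)/10.0
sin(40.4°) ≈ 0.64812
sin(B) ≈ 8.9·0.64812/10.0 ≈ 5.76827/10.0 ≈ 0.576827
B = arcsin(0.576827) ≈ 35.2277°
(Since b ≤ a we need B ≤ A, so the obtuse alternative 180° − 35.2277° ≈ 144.772° is rejected.)

B = 35.23°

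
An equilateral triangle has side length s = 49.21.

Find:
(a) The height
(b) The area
(a) The height splits the triangle into two 30-60-90 halves: h = s·√3/2 = 49.21·1.73205/2 ≈ 85.2342/2 ≈ 42.6171
(b) Area = (√3/4)·s² = (√3/4)·49.21² = (√3/4)·2421.6241 ≈ 0.433013·2421.6241 ≈ 1048.59

Height = 42.62, Area = 1049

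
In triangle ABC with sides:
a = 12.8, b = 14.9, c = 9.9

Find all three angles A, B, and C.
Law of cosines for each angle (a² = 163.84, b² = 222.01, c² = 98.01):
cos(A) = (b² + c² − a²)/(2bc) = (222.01 + 98.01 − 163.84)/(2·14.9·9.9) = 156.18/295.02 ≈ 0.529388  ⇒  A ≈ 58.0359°
cos(B) = (a² + c² − b²)/(2ac) = (163.84 + 98.01 − 222.01)/(2·12.8·9.9) = 39.84/253.44 ≈ 0.157197  ⇒  B ≈ 80.9558°
cos(C) = (a² + b² − c²)/(2ab) = (163.84 + 222.01 − 98.01)/(2·12.8·14.9) = 287.84/381.44 ≈ 0.754614  ⇒  C ≈ 41.0083°
Check: A + B + C ≈ 180°

A = 58.04°, B = 80.96°, C = 41.01°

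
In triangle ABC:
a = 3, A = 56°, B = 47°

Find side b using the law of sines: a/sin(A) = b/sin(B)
a/sin(A) = b/sin(B)  ⇒  b = a·sin(B)/sin(A) = 3·sin(47°)/sin(56°)
sin(47°) ≈ 0.731354, sin(56°) ≈ 0.829038
b ≈ 3·0.731354/0.829038 ≈ 2.19406/0.829038 ≈ 2.64652

b = 2.647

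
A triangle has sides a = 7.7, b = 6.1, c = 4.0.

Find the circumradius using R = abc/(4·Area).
First find the area with Heron's formula.
s = (7.7 + 6.1 + 4.0)/2 = 8.9
Area = √(s(s−a)(s−b)(s−c)) = √(8.9·1.2·2.8·4.9) ≈ √146.53 ≈ 12.1049
abc = 7.7·6.1·4.0 = 187.88
R = abc/(4·Area) ≈ 187.88/(4·12.1049) = 187.88/48.4198 ≈ 3.88023

R = 3.88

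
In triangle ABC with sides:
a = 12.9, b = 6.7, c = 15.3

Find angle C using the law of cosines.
c² = a² + b² − 2ab·cos(C)  ⇒  cos(C) = (a² + b² − c²)/(2ab)
cos(C) = (12.9² + 6.7² − 15.3²)/(2·12.9·6.7) = (166.41 + 44.89 − 234.09)/172.86 = -22.79/172.86 ≈ -0.131841
C = arccos(-0.131841) ≈ 97.576°

C = 97.58°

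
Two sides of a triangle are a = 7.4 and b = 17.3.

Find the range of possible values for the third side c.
Triangle inequality: |a − b| < c < a + b
|a − b| = |7.4 − 17.3| = 9.9
a + b = 7.4 + 17.3 = 24.7

9.9 < c < 24.7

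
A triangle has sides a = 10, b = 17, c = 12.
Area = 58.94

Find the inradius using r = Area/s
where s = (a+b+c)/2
s = (10 + 17 + 12)/2 = 39/2 = 19.5
r = Area/s = 58.94/19.5 ≈ 3.02256

r = 3.023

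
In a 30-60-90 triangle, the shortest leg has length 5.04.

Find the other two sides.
In a 30-60-90 triangle the sides are in ratio 1 : √3 : 2 (short leg : long leg : hypotenuse).
Long leg = 5.04·√3 ≈ 5.04·1.73205 ≈ 8.72954
Hypotenuse = 2·5.04 = 10.08

Long leg = 5.04√3 = 8.73, Hypotenuse = 10.08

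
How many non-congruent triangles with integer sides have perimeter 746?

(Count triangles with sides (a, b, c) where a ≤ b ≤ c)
Let a ≤ b ≤ c with a + b + c = 746. The only binding inequality is a + b > c, i.e. 746 − c > c, so c < 746/2; and c ≥ 746/3 since c is the largest side.
So 249 ≤ c ≤ 372. For each c, b runs from ⌈(746 − c)/2⌉ up to c (then a = 746 − b − c satisfies 1 ≤ a ≤ b automatically), giving c − ⌈(746 − c)/2⌉ + 1 choices.
Summing over c: 1 + 3 + 4 + 6 + … + 184 + 186  (124 terms, c = 249, …, 372) = 11594
Check (closed form: nearest integer to p²/48 for even p, (p+3)²/48 for odd p): 746²/48 = 556516/48 ≈ 11594.08 → 11594

11594 triangles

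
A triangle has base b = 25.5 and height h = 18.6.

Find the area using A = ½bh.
A = ½·b·h = ½·25.5·18.6 = ½·474.3 = 237.15

Area = 237.15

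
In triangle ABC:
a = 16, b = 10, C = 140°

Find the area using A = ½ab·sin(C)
A = ½·a·b·sin(C) = ½·16·10·sin(140°)
sin(140°) ≈ 0.642788
A ≈ ½·160·0.642788 = 80·0.642788 ≈ 51.423

Area = 51.42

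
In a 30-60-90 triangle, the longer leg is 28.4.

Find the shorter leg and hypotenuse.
In a 30-60-90 triangle the sides are in ratio 1 : √3 : 2, so short leg = long leg/√3 and hypotenuse = 2·(short leg).
Short leg = 28.4/√3 ≈ 28.4/1.73205 ≈ 16.3967
Hypotenuse = 2·16.3967 ≈ 32.7935

Short leg = 16.4, Hypotenuse = 32.79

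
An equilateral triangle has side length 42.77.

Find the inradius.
r = Area/s with s the semi-perimeter.
Area = (√3/4)·42.77² = (√3/4)·1829.2729 ≈ 0.433013·1829.2729 ≈ 792.098
s = 3·42.77/2 = 64.155
r ≈ 792.098/64.155 ≈ 12.3466
(Equivalently r = side/(2√3) = 42.77/3.4641 ≈ 12.3466.)

r = 12.35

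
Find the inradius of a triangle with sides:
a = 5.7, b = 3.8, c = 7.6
r = Area/s where s is the semi-perimeter.
s = (5.7 + 3.8 + 7.6)/2 = 17.1/2 = 8.55
Area = √(s(s−a)(s−b)(s−c)) = √(8.55·2.85·4.75·0.95) ≈ √109.958 ≈ 10.4861
r ≈ 10.4861/8.55 ≈ 1.22644

r = 1.226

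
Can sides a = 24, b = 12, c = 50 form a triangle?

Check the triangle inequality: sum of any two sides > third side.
a + b vs c: 24 + 12 = 36 ≤ 50  ✗
a + c vs b: 24 + 50 = 74 > 12  ✓
b + c vs a: 12 + 50 = 62 > 24  ✓

No: 24 + 12 = 36 is not > 50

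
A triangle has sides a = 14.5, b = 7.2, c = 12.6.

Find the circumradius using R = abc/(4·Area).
First find the area with Heron's formula.
s = (14.5 + 7.2 + 12.6)/2 = 17.15
Area = √(s(s−a)(s−b)(s−c)) = √(17.15·2.65·9.95·4.55) ≈ √2057.52 ≈ 45.3599
abc = 14.5·7.2·12.6 = 1315.44
R = abc/(4·Area) ≈ 1315.44/(4·45.3599) = 1315.44/181.44 ≈ 7.25001

R = 7.25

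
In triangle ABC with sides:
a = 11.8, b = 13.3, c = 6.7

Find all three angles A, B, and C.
Law of cosines for each angle (a² = 139.24, b² = 176.89, c² = 44.89):
cos(A) = (b² + c² − a²)/(2bc) = (176.89 + 44.89 − 139.24)/(2·13.3·6.7) = 82.54/178.22 ≈ 0.463135  ⇒  A ≈ 62.4104°
cos(B) = (a² + c² − b²)/(2ac) = (139.24 + 44.89 − 176.89)/(2·11.8·6.7) = 7.24/158.12 ≈ 0.045788  ⇒  B ≈ 87.3756°
cos(C) = (a² + b² − c²)/(2ab) = (139.24 + 176.89 − 44.89)/(2·11.8·13.3) = 271.24/313.88 ≈ 0.864152  ⇒  C ≈ 30.214°
Check: A + B + C ≈ 180°

A = 62.41°, B = 87.38°, C = 30.21°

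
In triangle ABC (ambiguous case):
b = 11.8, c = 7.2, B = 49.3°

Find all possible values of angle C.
b/sin(B) = c/sin(C)  ⇒  sin(C) = c·sin(B)/b = 7.2·sin(49.3°)/11.8
sin(49.3°) ≈ 0.758134
sin(C) ≈ 7.2·0.758134/11.8 ≈ 5.45857/11.8 ≈ 0.46259
Candidate 1: C₁ = arcsin(0.46259) ≈ 27.5544°  →  A = 180° − 49.3° − 27.5544° ≈ 103.146° > 0, valid
Candidate 2: C₂ = 180° − C₁ ≈ 152.446°  →  A = 180° − 49.3° − 152.446° ≈ -21.7456° ≤ 0, not a valid triangle

C = 27.55° (one solution)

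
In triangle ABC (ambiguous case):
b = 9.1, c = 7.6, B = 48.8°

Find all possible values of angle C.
b/sin(B) = c/sin(C)  ⇒  sin(C) = c·sin(B)/b = 7.6·sin(48.8°)/9.1
sin(48.8°) ≈ 0.752415
sin(C) ≈ 7.6·0.752415/9.1 ≈ 5.71835/9.1 ≈ 0.62839
Candidate 1: C₁ = arcsin(0.62839) ≈ 38.9315°  →  A = 180° − 48.8° − 38.9315° ≈ 92.2685° > 0, valid
Candidate 2: C₂ = 180° − C₁ ≈ 141.069°  →  A = 180° − 48.8° − 141.069° ≈ -9.8685° ≤ 0, not a valid triangle

C = 38.93° (one solution)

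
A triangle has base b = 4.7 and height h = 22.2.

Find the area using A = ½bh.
A = ½·b·h = ½·4.7·22.2 = ½·104.34 = 52.17

Area = 52.17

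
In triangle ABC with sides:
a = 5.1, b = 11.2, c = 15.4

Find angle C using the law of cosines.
c² = a² + b² − 2ab·cos(C)  ⇒  cos(C) = (a² + b² − c²)/(2ab)
cos(C) = (5.1² + 11.2² − 15.4²)/(2·5.1·11.2) = (26.01 + 125.44 − 237.16)/114.24 = -85.71/114.24 ≈ -0.750263
C = arccos(-0.750263) ≈ 138.613°

C = 138.6°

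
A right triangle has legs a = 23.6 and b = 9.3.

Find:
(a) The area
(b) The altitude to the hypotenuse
(a) The legs are perpendicular, so Area = ½·a·b = ½·23.6·9.3 = ½·219.48 = 109.74
(b) Hypotenuse c = √(a² + b²) = √(556.96 + 86.49) = √643.45 ≈ 25.3663
    Area = ½·c·h_c  ⇒  h_c = 2·Area/c = 219.48/25.3663 ≈ 8.65242

Area = 109.74, h_c = 8.652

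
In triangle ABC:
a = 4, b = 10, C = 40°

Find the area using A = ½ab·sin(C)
A = ½·a·b·sin(C) = ½·4·10·sin(40°)
sin(40°) ≈ 0.642788
A ≈ ½·40·0.642788 = 20·0.642788 ≈ 12.8558

Area = 12.86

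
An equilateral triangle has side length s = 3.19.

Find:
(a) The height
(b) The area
(a) The height splits the triangle into two 30-60-90 halves: h = s·√3/2 = 3.19·1.73205/2 ≈ 5.52524/2 ≈ 2.76262
(b) Area = (√3/4)·s² = (√3/4)·3.19² = (√3/4)·10.1761 ≈ 0.433013·10.1761 ≈ 4.40638

Height = 2.763, Area = 4.406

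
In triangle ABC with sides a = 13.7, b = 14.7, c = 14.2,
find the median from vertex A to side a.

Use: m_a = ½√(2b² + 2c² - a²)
m_a = ½√(2·14.7² + 2·14.2² − 13.7²) = ½√(2·216.09 + 2·201.64 − 187.69) = ½√(432.18 + 403.28 − 187.69) = ½√647.77
√647.77 ≈ 25.4513, so m_a ≈ 12.7257

m_a = 12.73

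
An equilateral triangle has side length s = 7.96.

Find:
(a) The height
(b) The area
(a) The height splits the triangle into two 30-60-90 halves: h = s·√3/2 = 7.96·1.73205/2 ≈ 13.7871/2 ≈ 6.89356
(b) Area = (√3/4)·s² = (√3/4)·7.96² = (√3/4)·63.3616 ≈ 0.433013·63.3616 ≈ 27.4364

Height = 6.894, Area = 27.44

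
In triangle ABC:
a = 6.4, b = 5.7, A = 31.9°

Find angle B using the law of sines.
a/sin(A) = b/sin(B)  ⇒  sin(B) = b·sin(A)/a = 5.7·sin(31.9°)/6.4
sin(31.9°) ≈ 0.528438
sin(B) ≈ 5.7·0.528438/6.4 ≈ 3.0121/6.4 ≈ 0.47064
B = arcsin(0.47064) ≈ 28.0759°
(Since b ≤ a we need B ≤ A, so the obtuse alternative 180° − 28.0759° ≈ 151.924° is rejected.)

B = 28.08°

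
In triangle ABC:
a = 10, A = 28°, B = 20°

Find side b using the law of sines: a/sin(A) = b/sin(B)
a/sin(A) = b/sin(B)  ⇒  b = a·sin(B)/sin(A) = 10·sin(20°)/sin(28°)
sin(20°) ≈ 0.34202, sin(28°) ≈ 0.469472
b ≈ 10·0.34202/0.469472 ≈ 3.4202/0.469472 ≈ 7.28522

b = 7.285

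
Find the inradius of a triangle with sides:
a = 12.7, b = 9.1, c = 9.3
r = Area/s where s is the semi-perimeter.
s = (12.7 + 9.1 + 9.3)/2 = 31.1/2 = 15.55
Area = √(s(s−a)(s−b)(s−c)) = √(15.55·2.85·6.45·6.25) ≈ √1786.55 ≈ 42.2676
r ≈ 42.2676/15.55 ≈ 2.71817

r = 2.718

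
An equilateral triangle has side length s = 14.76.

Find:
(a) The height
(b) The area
(a) The height splits the triangle into two 30-60-90 halves: h = s·√3/2 = 14.76·1.73205/2 ≈ 25.5651/2 ≈ 12.7825
(b) Area = (√3/4)·s² = (√3/4)·14.76² = (√3/4)·217.8576 ≈ 0.433013·217.8576 ≈ 94.3351

Height = 12.78, Area = 94.34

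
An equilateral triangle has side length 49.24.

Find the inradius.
r = Area/s with s the semi-perimeter.
Area = (√3/4)·49.24² = (√3/4)·2424.5776 ≈ 0.433013·2424.5776 ≈ 1049.87
s = 3·49.24/2 = 73.86
r ≈ 1049.87/73.86 ≈ 14.2144
(Equivalently r = side/(2√3) = 49.24/3.4641 ≈ 14.2144.)

r = 14.21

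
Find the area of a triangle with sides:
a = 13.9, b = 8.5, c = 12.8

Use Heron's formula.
s = (13.9 + 8.5 + 12.8)/2 = 35.2/2 = 17.6
s − a = 3.7, s − b = 9.1, s − c = 4.8
s(s−a)(s−b)(s−c) = 17.6·3.7·9.1·4.8 ≈ 2844.44
Area = √2844.44 ≈ 53.3333

Area = 53.33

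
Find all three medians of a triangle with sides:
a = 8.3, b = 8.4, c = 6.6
Median formula: m_a = ½√(2b² + 2c² − a²) (and cyclically). a² = 68.89, b² = 70.56, c² = 43.56.
m_a = ½√(2·70.56 + 2·43.56 − 68.89) = ½√159.35 ≈ ½·12.6234 ≈ 6.3117
m_b = ½√(2·68.89 + 2·43.56 − 70.56) = ½√154.34 ≈ ½·12.4234 ≈ 6.21168
m_c = ½√(2·68.89 + 2·70.56 − 43.56) = ½√235.34 ≈ ½·15.3408 ≈ 7.6704

m_a = 6.312, m_b = 6.212, m_c = 7.67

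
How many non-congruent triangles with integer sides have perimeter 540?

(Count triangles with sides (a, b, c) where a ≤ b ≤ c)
Let a ≤ b ≤ c with a + b + c = 540. The only binding inequality is a + b > c, i.e. 540 − c > c, so c < 540/2; and c ≥ 540/3 since c is the largest side.
So 180 ≤ c ≤ 269. For each c, b runs from ⌈(540 − c)/2⌉ up to c (then a = 540 − b − c satisfies 1 ≤ a ≤ b automatically), giving c − ⌈(540 − c)/2⌉ + 1 choices.
Summing over c: 1 + 2 + 4 + 5 + … + 133 + 134  (90 terms, c = 180, …, 269) = 6075
Check (closed form: nearest integer to p²/48 for even p, (p+3)²/48 for odd p): 540²/48 = 291600/48 ≈ 6075.00 → 6075

6075 triangles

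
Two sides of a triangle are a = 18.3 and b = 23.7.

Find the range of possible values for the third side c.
Triangle inequality: |a − b| < c < a + b
|a − b| = |18.3 − 23.7| = 5.4
a + b = 18.3 + 23.7 = 42

5.4 < c < 42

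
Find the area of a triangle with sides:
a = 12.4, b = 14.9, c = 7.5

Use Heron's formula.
s = (12.4 + 14.9 + 7.5)/2 = 34.8/2 = 17.4
s − a = 5, s − b = 2.5, s − c = 9.9
s(s−a)(s−b)(s−c) = 17.4·5·2.5·9.9 ≈ 2153.25
Area = √2153.25 ≈ 46.4031

Area = 46.4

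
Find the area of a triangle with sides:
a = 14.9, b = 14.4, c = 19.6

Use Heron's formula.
s = (14.9 + 14.4 + 19.6)/2 = 48.9/2 = 24.45
s − a = 9.55, s − b = 10.05, s − c = 4.85
s(s−a)(s−b)(s−c) = 24.45·9.55·10.05·4.85 ≈ 11381.3
Area = √11381.3 ≈ 106.683

Area = 106.7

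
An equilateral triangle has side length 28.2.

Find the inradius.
r = Area/s with s the semi-perimeter.
Area = (√3/4)·28.2² = (√3/4)·795.24 ≈ 0.433013·795.24 ≈ 344.349
s = 3·28.2/2 = 42.3
r ≈ 344.349/42.3 ≈ 8.14064
(Equivalently r = side/(2√3) = 28.2/3.4641 ≈ 8.14064.)

r = 8.141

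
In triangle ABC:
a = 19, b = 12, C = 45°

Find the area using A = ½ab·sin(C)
A = ½·a·b·sin(C) = ½·19·12·sin(45°)
sin(45°) ≈ 0.707107
A ≈ ½·228·0.707107 = 114·0.707107 ≈ 80.6102

Area = 80.61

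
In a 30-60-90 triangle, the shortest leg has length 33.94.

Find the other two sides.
In a 30-60-90 triangle the sides are in ratio 1 : √3 : 2 (short leg : long leg : hypotenuse).
Long leg = 33.94·√3 ≈ 33.94·1.73205 ≈ 58.7858
Hypotenuse = 2·33.94 = 67.88

Long leg = 33.94√3 = 58.79, Hypotenuse = 67.88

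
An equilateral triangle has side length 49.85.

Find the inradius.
r = Area/s with s the semi-perimeter.
Area = (√3/4)·49.85² = (√3/4)·2485.0225 ≈ 0.433013·2485.0225 ≈ 1076.05
s = 3·49.85/2 = 74.775
r ≈ 1076.05/74.775 ≈ 14.3905
(Equivalently r = side/(2√3) = 49.85/3.4641 ≈ 14.3905.)

r = 14.39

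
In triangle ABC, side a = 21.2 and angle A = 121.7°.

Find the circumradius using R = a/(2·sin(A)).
R = a/(2·sin(A)) = 21.2/(2·sin(121.7°))
sin(121.7°) ≈ 0.850811
R ≈ 21.2/(2·0.850811) = 21.2/1.70162 ≈ 12.4587

R = 12.46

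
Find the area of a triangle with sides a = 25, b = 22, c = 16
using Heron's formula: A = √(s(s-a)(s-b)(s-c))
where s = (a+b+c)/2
s = (25 + 22 + 16)/2 = 63/2 = 31.5
s − a = 6.5, s − b = 9.5, s − c = 15.5
s(s−a)(s−b)(s−c) = 31.5·6.5·9.5·15.5 = 30149.4375
Area = √30149.4375 ≈ 173.636

s = 31.5, Area = 173.6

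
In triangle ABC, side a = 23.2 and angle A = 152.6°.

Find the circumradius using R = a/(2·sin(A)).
R = a/(2·sin(A)) = 23.2/(2·sin(152.6°))
sin(152.6°) ≈ 0.4602
R ≈ 23.2/(2·0.4602) = 23.2/0.9204 ≈ 25.2064

R = 25.21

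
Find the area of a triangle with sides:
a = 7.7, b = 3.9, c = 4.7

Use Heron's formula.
s = (7.7 + 3.9 + 4.7)/2 = 16.3/2 = 8.15
s − a = 0.45, s − b = 4.25, s − c = 3.45
s(s−a)(s−b)(s−c) = 8.15·0.45·4.25·3.45 ≈ 53.7747
Area = √53.7747 ≈ 7.33312

Area = 7.333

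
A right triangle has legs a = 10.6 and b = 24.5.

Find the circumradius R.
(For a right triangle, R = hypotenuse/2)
Hypotenuse c = √(a² + b²) = √(112.36 + 600.25) = √712.61 ≈ 26.6948
R = c/2 ≈ 26.6948/2 ≈ 13.3474

R = 13.35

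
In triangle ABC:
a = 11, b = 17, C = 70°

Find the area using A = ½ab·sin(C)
A = ½·a·b·sin(C) = ½·11·17·sin(70°)
sin(70°) ≈ 0.939693
A ≈ ½·187·0.939693 = 93.5·0.939693 ≈ 87.8613

Area = 87.86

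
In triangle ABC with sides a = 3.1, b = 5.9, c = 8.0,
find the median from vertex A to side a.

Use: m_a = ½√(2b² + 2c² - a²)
m_a = ½√(2·5.9² + 2·8.0² − 3.1²) = ½√(2·34.81 + 2·64 − 9.61) = ½√(69.62 + 128 − 9.61) = ½√188.01
√188.01 ≈ 13.7117, so m_a ≈ 6.85584

m_a = 6.856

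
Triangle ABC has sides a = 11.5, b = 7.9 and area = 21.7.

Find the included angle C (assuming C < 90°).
Area = ½·a·b·sin(C)  ⇒  sin(C) = 2·Area/(a·b) = 2·21.7/(11.5·7.9) = 43.4/90.85 ≈ 0.477711
C = arcsin(0.477711) ≈ 28.536° (taking the acute solution since C < 90°)

C = 28.54°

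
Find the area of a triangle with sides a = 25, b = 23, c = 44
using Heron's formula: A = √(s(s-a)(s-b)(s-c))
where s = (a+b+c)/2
s = (25 + 23 + 44)/2 = 92/2 = 46
s − a = 21, s − b = 23, s − c = 2
s(s−a)(s−b)(s−c) = 46·21·23·2 = 44436
Area = √44436 ≈ 210.798

s = 46.0, Area = 210.8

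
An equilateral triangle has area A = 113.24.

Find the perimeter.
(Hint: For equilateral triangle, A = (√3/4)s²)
A = (√3/4)s²  ⇒  s² = 4A/√3 = 4·113.24/√3 = 452.96/1.73205 ≈ 261.517
s ≈ √261.517 ≈ 16.1715
Perimeter = 3s ≈ 3·16.1715 ≈ 48.5144

Perimeter = 48.51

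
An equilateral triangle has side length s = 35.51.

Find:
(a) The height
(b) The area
(a) The height splits the triangle into two 30-60-90 halves: h = s·√3/2 = 35.51·1.73205/2 ≈ 61.5051/2 ≈ 30.7526
(b) Area = (√3/4)·s² = (√3/4)·35.51² = (√3/4)·1260.9601 ≈ 0.433013·1260.9601 ≈ 546.012

Height = 30.75, Area = 546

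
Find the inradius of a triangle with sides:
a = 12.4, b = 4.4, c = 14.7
r = Area/s where s is the semi-perimeter.
s = (12.4 + 4.4 + 14.7)/2 = 31.5/2 = 15.75
Area = √(s(s−a)(s−b)(s−c)) = √(15.75·3.35·11.35·1.05) ≈ √628.797 ≈ 25.0758
r ≈ 25.0758/15.75 ≈ 1.59212

r = 1.592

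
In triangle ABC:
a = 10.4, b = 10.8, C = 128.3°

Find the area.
Two sides and the included angle (SAS): A = ½·a·b·sin(C) = ½·10.4·10.8·sin(128.3°)
sin(128.3°) ≈ 0.784776
A ≈ ½·112.32·0.784776 = 56.16·0.784776 ≈ 44.073

Area = 44.07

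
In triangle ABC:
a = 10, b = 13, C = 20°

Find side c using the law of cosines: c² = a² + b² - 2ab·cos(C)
c² = 10² + 13² − 2·10·13·cos(20°)
cos(20°) ≈ 0.939693
c² ≈ 100 + 169 − 260·(0.939693) ≈ 269 − 244.32 ≈ 24.6799
c ≈ √24.6799 ≈ 4.96789

c = 4.968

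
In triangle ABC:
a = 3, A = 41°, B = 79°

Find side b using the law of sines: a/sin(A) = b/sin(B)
a/sin(A) = b/sin(B)  ⇒  b = a·sin(B)/sin(A) = 3·sin(79°)/sin(41°)
sin(79°) ≈ 0.981627, sin(41°) ≈ 0.656059
b ≈ 3·0.981627/0.656059 ≈ 2.94488/0.656059 ≈ 4.48874

b = 4.489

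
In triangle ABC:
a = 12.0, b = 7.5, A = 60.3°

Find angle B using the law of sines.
a/sin(A) = b/sin(B)  ⇒  sin(B) = b·sin(A)/a = 7.5·sin(60.3°)/12.0
sin(60.3°) ≈ 0.868632
sin(B) ≈ 7.5·0.868632/12.0 ≈ 6.51474/12.0 ≈ 0.542895
B = arcsin(0.542895) ≈ 32.8809°
(Since b ≤ a we need B ≤ A, so the obtuse alternative 180° − 32.8809° ≈ 147.119° is rejected.)

B = 32.88°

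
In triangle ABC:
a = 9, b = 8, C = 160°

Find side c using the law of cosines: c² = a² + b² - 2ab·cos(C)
c² = 9² + 8² − 2·9·8·cos(160°)
cos(160°) ≈ -0.939693
c² ≈ 81 + 64 − 144·(-0.939693) ≈ 145 + 135.316 ≈ 280.316
c ≈ √280.316 ≈ 16.7426

c = 16.74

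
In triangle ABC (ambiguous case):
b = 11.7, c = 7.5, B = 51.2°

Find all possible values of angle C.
b/sin(B) = c/sin(C)  ⇒  sin(C) = c·sin(B)/b = 7.5·sin(51.2°)/11.7
sin(51.2°) ≈ 0.779338
sin(C) ≈ 7.5·0.779338/11.7 ≈ 5.84503/11.7 ≈ 0.499576
Candidate 1: C₁ = arcsin(0.499576) ≈ 29.9719°  →  A = 180° − 51.2° − 29.9719° ≈ 98.8281° > 0, valid
Candidate 2: C₂ = 180° − C₁ ≈ 150.028°  →  A = 180° − 51.2° − 150.028° ≈ -21.2281° ≤ 0, not a valid triangle

C = 29.97° (one solution)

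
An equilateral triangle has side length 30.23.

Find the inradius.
r = Area/s with s the semi-perimeter.
Area = (√3/4)·30.23² = (√3/4)·913.8529 ≈ 0.433013·913.8529 ≈ 395.71
s = 3·30.23/2 = 45.345
r ≈ 395.71/45.345 ≈ 8.72665
(Equivalently r = side/(2√3) = 30.23/3.4641 ≈ 8.72665.)

r = 8.727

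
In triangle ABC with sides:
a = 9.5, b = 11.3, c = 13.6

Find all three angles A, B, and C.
Law of cosines for each angle (a² = 90.25, b² = 127.69, c² = 184.96):
cos(A) = (b² + c² − a²)/(2bc) = (127.69 + 184.96 − 90.25)/(2·11.3·13.6) = 222.4/307.36 ≈ 0.723581  ⇒  A ≈ 43.649°
cos(B) = (a² + c² − b²)/(2ac) = (90.25 + 184.96 − 127.69)/(2·9.5·13.6) = 147.52/258.4 ≈ 0.570898  ⇒  B ≈ 55.1871°
cos(C) = (a² + b² − c²)/(2ab) = (90.25 + 127.69 − 184.96)/(2·9.5·11.3) = 32.98/214.7 ≈ 0.15361  ⇒  C ≈ 81.1638°
Check: A + B + C ≈ 180°

A = 43.65°, B = 55.19°, C = 81.16°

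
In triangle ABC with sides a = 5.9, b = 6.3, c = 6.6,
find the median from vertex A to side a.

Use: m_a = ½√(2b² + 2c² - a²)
m_a = ½√(2·6.3² + 2·6.6² − 5.9²) = ½√(2·39.69 + 2·43.56 − 34.81) = ½√(79.38 + 87.12 − 34.81) = ½√131.69
√131.69 ≈ 11.4756, so m_a ≈ 5.73781

m_a = 5.738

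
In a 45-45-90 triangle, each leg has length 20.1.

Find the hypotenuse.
In a 45-45-90 triangle the sides are in ratio 1 : 1 : √2, so hypotenuse = leg·√2.
Hypotenuse = 20.1·√2 ≈ 20.1·1.41421 ≈ 28.4257

Hypotenuse = 20.1√2 = 28.43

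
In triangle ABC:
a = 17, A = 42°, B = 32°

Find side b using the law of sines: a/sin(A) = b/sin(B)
a/sin(A) = b/sin(B)  ⇒  b = a·sin(B)/sin(A) = 17·sin(32°)/sin(42°)
sin(32°) ≈ 0.529919, sin(42°) ≈ 0.669131
b ≈ 17·0.529919/0.669131 ≈ 9.00863/0.669131 ≈ 13.4632

b = 13.46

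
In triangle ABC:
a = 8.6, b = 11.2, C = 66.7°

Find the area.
Two sides and the included angle (SAS): A = ½·a·b·sin(C) = ½·8.6·11.2·sin(66.7°)
sin(66.7°) ≈ 0.918446
A ≈ ½·96.32·0.918446 = 48.16·0.918446 ≈ 44.2324

Area = 44.23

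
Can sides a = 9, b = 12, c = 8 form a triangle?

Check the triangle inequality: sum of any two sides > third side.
a + b vs c: 9 + 12 = 21 > 8  ✓
a + c vs b: 9 + 8 = 17 > 12  ✓
b + c vs a: 12 + 8 = 20 > 9  ✓

Yes, triangle inequality satisfied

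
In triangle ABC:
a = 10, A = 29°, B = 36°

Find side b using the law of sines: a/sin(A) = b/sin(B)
a/sin(A) = b/sin(B)  ⇒  b = a·sin(B)/sin(A) = 10·sin(36°)/sin(29°)
sin(36°) ≈ 0.587785, sin(29°) ≈ 0.48481
b ≈ 10·0.587785/0.48481 ≈ 5.87785/0.48481 ≈ 12.124

b = 12.12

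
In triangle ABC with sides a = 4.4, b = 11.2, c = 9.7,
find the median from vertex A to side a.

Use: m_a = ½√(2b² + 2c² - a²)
m_a = ½√(2·11.2² + 2·9.7² − 4.4²) = ½√(2·125.44 + 2·94.09 − 19.36) = ½√(250.88 + 188.18 − 19.36) = ½√419.7
√419.7 ≈ 20.4866, so m_a ≈ 10.2433

m_a = 10.24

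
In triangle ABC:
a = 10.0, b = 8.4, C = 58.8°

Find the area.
Two sides and the included angle (SAS): A = ½·a·b·sin(C) = ½·10.0·8.4·sin(58.8°)
sin(58.8°) ≈ 0.855364
A ≈ ½·84·0.855364 = 42·0.855364 ≈ 35.9253

Area = 35.93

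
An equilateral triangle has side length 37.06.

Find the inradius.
r = Area/s with s the semi-perimeter.
Area = (√3/4)·37.06² = (√3/4)·1373.4436 ≈ 0.433013·1373.4436 ≈ 594.719
s = 3·37.06/2 = 55.59
r ≈ 594.719/55.59 ≈ 10.6983
(Equivalently r = side/(2√3) = 37.06/3.4641 ≈ 10.6983.)

r = 10.7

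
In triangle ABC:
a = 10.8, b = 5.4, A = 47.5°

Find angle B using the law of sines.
a/sin(A) = b/sin(B)  ⇒  sin(B) = b·sin(A)/a = 5.4·sin(47.5°)/10.8
sin(47.5°) ≈ 0.737277
sin(B) ≈ 5.4·0.737277/10.8 ≈ 3.9813/10.8 ≈ 0.368639
B = arcsin(0.368639) ≈ 21.6317°
(Since b ≤ a we need B ≤ A, so the obtuse alternative 180° − 21.6317° ≈ 158.368° is rejected.)

B = 21.63°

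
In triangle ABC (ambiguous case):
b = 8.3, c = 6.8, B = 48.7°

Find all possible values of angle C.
b/sin(B) = c/sin(C)  ⇒  sin(C) = c·sin(B)/b = 6.8·sin(48.7°)/8.3
sin(48.7°) ≈ 0.751264
sin(C) ≈ 6.8·0.751264/8.3 ≈ 5.1086/8.3 ≈ 0.615494
Candidate 1: C₁ = arcsin(0.615494) ≈ 37.9878°  →  A = 180° − 48.7° − 37.9878° ≈ 93.3122° > 0, valid
Candidate 2: C₂ = 180° − C₁ ≈ 142.012°  →  A = 180° − 48.7° − 142.012° ≈ -10.7122° ≤ 0, not a valid triangle

C = 37.99° (one solution)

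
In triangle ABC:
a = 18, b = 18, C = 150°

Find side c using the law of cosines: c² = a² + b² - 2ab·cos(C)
c² = 18² + 18² − 2·18·18·cos(150°)
cos(150°) ≈ -0.866025
c² ≈ 324 + 324 − 648·(-0.866025) ≈ 648 + 561.184 ≈ 1209.18
c ≈ √1209.18 ≈ 34.7733

c = 34.77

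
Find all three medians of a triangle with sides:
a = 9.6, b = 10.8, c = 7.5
Median formula: m_a = ½√(2b² + 2c² − a²) (and cyclically). a² = 92.16, b² = 116.64, c² = 56.25.
m_a = ½√(2·116.64 + 2·56.25 − 92.16) = ½√253.62 ≈ ½·15.9255 ≈ 7.96273
m_b = ½√(2·92.16 + 2·56.25 − 116.64) = ½√180.18 ≈ ½·13.4231 ≈ 6.71156
m_c = ½√(2·92.16 + 2·116.64 − 56.25) = ½√361.35 ≈ ½·19.0092 ≈ 9.5046

m_a = 7.963, m_b = 6.712, m_c = 9.505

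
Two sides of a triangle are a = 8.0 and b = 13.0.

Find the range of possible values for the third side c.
Triangle inequality: |a − b| < c < a + b
|a − b| = |8.0 − 13.0| = 5
a + b = 8.0 + 13.0 = 21

5 < c < 21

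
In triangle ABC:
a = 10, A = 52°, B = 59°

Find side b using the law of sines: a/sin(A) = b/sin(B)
a/sin(A) = b/sin(B)  ⇒  b = a·sin(B)/sin(A) = 10·sin(59°)/sin(52°)
sin(59°) ≈ 0.857167, sin(52°) ≈ 0.788011
b ≈ 10·0.857167/0.788011 ≈ 8.57167/0.788011 ≈ 10.8776

b = 10.88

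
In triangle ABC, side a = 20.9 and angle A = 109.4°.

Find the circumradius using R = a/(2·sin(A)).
R = a/(2·sin(A)) = 20.9/(2·sin(109.4°))
sin(109.4°) ≈ 0.943223
R ≈ 20.9/(2·0.943223) = 20.9/1.88645 ≈ 11.079

R = 11.08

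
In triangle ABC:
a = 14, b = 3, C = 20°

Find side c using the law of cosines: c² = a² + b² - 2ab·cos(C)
c² = 14² + 3² − 2·14·3·cos(20°)
cos(20°) ≈ 0.939693
c² ≈ 196 + 9 − 84·(0.939693) ≈ 205 − 78.9342 ≈ 126.066
c ≈ √126.066 ≈ 11.2279

c = 11.23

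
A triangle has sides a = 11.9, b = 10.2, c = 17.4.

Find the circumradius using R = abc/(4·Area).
First find the area with Heron's formula.
s = (11.9 + 10.2 + 17.4)/2 = 19.75
Area = √(s(s−a)(s−b)(s−c)) = √(19.75·7.85·9.55·2.35) ≈ √3479.43 ≈ 58.9867
abc = 11.9·10.2·17.4 = 2112.012
R = abc/(4·Area) ≈ 2112.012/(4·58.9867) = 2112.012/235.947 ≈ 8.95122

R = 8.951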